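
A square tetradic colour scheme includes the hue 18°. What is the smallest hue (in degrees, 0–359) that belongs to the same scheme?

18°

A square tetradic scheme places four hues every 90°.
The full set through 18° is {18°, 108°, 198°, 288°}.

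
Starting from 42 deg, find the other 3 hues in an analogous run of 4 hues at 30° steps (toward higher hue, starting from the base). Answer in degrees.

72°, 102° and 132°

Analogous hues sit every 30° along the wheel.
42 + 30 = 72°
42 + 60 = 102°
42 + 90 = 132°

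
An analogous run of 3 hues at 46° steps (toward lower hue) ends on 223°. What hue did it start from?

2 steps of 46° (toward lower hue) give a net shift of −92°.
Start = end − shift: 223 + 92 = 315°

315°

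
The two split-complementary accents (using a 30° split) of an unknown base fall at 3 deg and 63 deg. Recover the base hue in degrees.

The accents sit 30° either side of the complement, so the complement is their short-arc midpoint on the wheel.
Short-arc midpoint of 3° and 63°: 33°.
Base is 180° from the complement: 33 − 180 = -147 → -147 + 360 = 213°

213°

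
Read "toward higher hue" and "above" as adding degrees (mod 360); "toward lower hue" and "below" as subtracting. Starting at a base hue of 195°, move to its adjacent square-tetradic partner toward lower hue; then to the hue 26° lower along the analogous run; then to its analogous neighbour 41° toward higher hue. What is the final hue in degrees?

120°

195 − 90 = 105°   (square ↓)
105 − 26 = 79°   (analog 26° ↓)
79 + 41 = 120°   (analog 41° ↑)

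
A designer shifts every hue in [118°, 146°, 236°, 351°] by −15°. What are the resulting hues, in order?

118 − 15 = 103°
146 − 15 = 131°
236 − 15 = 221°
351 − 15 = 336°

103°, 131°, 221°, 336°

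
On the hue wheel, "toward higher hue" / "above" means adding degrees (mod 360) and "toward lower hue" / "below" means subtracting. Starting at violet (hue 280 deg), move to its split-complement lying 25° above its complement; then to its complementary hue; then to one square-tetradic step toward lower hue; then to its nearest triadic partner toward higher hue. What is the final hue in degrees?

+205° (split-comp 25° ↑): 280 + 205 = 485 → 485 − 360 = 125°
+180° (complement): 125 + 180 = 305°
−90° (square ↓): 305 − 90 = 215°
+120° (triadic ↑): 215 + 120 = 335°

335°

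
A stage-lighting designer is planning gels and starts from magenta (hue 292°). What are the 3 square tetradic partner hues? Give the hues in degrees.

A square tetradic scheme places four hues every 90°.
292 + 90 = 382 → 382 − 360 = 22°
292 + 180 = 472 → 472 − 360 = 112°
292 + 270 = 562 → 562 − 360 = 202°

22°, 112° and 202°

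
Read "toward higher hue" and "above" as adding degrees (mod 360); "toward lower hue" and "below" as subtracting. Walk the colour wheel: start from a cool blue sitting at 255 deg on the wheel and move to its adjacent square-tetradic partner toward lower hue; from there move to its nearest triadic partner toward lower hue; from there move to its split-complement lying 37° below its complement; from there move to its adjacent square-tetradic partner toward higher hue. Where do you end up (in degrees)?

278°

255 − 90 = 165°   (square ↓)
165 − 120 = 45°   (triadic ↓)
45 + 143 = 188°   (split-comp 37° ↓)
188 + 90 = 278°   (square ↑)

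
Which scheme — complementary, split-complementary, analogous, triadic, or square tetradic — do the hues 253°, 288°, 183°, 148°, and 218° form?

Sort the hues: 148°, 183°, 218°, 253°, 288°.
Successive gaps around the wheel: 35°, 35°, 35°, 35°, 220°.
A run of hues at equal small steps (35°) with one large closing gap is an analogous group.

analogous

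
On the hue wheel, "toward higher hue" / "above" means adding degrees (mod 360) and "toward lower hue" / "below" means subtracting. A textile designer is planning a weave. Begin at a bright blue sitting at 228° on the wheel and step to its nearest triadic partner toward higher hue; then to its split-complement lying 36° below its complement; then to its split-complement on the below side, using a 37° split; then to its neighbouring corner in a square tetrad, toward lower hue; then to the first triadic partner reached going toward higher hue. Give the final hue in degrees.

+120° (triadic ↑): 228 + 120 = 348°
+144° (split-comp 36° ↓): 348 + 144 = 492 → 492 − 360 = 132°
+143° (split-comp 37° ↓): 132 + 143 = 275°
−90° (square ↓): 275 − 90 = 185°
+120° (triadic ↑): 185 + 120 = 305°

305°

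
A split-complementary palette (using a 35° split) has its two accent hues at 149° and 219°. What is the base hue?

The accents sit 35° either side of the complement, so the complement is their short-arc midpoint on the wheel.
Short-arc midpoint of 149° and 219°: 184°.
Base is 180° from the complement: 184 − 180 = 4°

4°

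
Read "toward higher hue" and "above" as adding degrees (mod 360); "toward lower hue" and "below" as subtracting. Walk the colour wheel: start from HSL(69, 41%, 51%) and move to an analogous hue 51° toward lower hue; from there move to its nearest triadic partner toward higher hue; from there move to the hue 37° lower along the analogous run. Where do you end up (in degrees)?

−51° (analog 51° ↓): 69 − 51 = 18°
+120° (triadic ↑): 18 + 120 = 138°
−37° (analog 37° ↓): 138 − 37 = 101°

101°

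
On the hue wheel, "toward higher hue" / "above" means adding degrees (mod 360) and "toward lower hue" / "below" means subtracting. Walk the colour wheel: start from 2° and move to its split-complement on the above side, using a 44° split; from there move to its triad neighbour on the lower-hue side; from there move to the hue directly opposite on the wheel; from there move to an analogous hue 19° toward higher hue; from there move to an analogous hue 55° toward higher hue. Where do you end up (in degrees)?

0°

+224° (split-comp 44° ↑): 2 + 224 = 226°
−120° (triadic ↓): 226 − 120 = 106°
+180° (complement): 106 + 180 = 286°
+19° (analog 19° ↑): 286 + 19 = 305°
+55° (analog 55° ↑): 305 + 55 = 360 → 360 − 360 = 0°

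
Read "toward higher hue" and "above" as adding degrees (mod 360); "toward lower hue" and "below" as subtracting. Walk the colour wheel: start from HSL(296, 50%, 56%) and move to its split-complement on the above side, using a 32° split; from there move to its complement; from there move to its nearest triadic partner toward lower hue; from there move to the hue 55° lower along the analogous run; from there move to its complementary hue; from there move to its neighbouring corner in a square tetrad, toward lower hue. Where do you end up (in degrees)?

243°

296 + 212 = 508 → 508 − 360 = 148°   (split-comp 32° ↑)
148 + 180 = 328°   (complement)
328 − 120 = 208°   (triadic ↓)
208 − 55 = 153°   (analog 55° ↓)
153 + 180 = 333°   (complement)
333 − 90 = 243°   (square ↓)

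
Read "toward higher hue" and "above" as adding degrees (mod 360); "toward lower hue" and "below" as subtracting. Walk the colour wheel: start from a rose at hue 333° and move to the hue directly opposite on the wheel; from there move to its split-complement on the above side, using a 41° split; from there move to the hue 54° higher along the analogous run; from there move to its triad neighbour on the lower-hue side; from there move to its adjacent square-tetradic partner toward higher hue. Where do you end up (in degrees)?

333 + 180 = 513 → 513 − 360 = 153°   (complement)
153 + 221 = 374 → 374 − 360 = 14°   (split-comp 41° ↑)
14 + 54 = 68°   (analog 54° ↑)
68 − 120 = -52 → -52 + 360 = 308°   (triadic ↓)
308 + 90 = 398 → 398 − 360 = 38°   (square ↑)

38°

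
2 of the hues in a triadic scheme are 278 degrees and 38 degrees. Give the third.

158°

A triad places three hues 120° apart.
The full set through 38° is {38°, 158°, 278°}.
Given {38°, 278°}, the missing hue is 158°.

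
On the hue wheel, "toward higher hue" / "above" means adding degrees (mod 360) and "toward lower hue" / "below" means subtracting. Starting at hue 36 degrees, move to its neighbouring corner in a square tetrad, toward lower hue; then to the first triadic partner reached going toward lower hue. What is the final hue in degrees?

square ↓ −90°: 36 − 90 = -54 → -54 + 360 = 306°
triadic ↓ −120°: 306 − 120 = 186°

186°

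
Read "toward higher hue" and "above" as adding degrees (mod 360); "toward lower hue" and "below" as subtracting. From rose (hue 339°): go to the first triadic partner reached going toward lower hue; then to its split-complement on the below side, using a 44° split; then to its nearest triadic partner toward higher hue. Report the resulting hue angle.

339 − 120 = 219°   (triadic ↓)
219 + 136 = 355°   (split-comp 44° ↓)
355 + 120 = 475 → 475 − 360 = 115°   (triadic ↑)

115°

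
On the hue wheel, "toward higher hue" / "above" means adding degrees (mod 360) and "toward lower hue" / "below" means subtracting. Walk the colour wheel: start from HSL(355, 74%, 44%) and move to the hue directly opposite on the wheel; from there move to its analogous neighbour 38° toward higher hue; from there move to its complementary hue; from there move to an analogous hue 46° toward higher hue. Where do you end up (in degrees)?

79°

+180° (complement): 355 + 180 = 535 → 535 − 360 = 175°
+38° (analog 38° ↑): 175 + 38 = 213°
+180° (complement): 213 + 180 = 393 → 393 − 360 = 33°
+46° (analog 46° ↑): 33 + 46 = 79°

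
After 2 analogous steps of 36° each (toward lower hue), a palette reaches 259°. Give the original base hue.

2 steps of 36° (toward lower hue) give a net shift of −72°.
Start = end − shift: 259 + 72 = 331°

331°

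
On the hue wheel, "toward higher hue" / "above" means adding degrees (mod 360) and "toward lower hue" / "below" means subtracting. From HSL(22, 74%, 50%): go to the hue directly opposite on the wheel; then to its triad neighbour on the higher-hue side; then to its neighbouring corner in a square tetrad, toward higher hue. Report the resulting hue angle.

52°

22 + 180 = 202°   (complement)
202 + 120 = 322°   (triadic ↑)
322 + 90 = 412 → 412 − 360 = 52°   (square ↑)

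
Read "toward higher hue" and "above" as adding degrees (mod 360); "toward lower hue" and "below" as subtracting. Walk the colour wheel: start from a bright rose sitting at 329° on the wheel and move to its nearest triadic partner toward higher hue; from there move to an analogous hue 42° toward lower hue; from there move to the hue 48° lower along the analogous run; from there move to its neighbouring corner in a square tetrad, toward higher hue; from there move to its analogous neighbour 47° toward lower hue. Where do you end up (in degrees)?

triadic ↑ +120°: 329 + 120 = 449 → 449 − 360 = 89°
analog 42° ↓ −42°: 89 − 42 = 47°
analog 48° ↓ −48°: 47 − 48 = -1 → -1 + 360 = 359°
square ↑ +90°: 359 + 90 = 449 → 449 − 360 = 89°
analog 47° ↓ −47°: 89 − 47 = 42°

42°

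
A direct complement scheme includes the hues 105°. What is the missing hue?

285°

The complement sits 180° across the wheel.
The full set through 105° is {105°, 285°}.
Given {105°}, the missing hue is 285°.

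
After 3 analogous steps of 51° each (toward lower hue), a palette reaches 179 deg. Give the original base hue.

3 steps of 51° (toward lower hue) give a net shift of −153°.
Start = end − shift: 179 + 153 = 332°

332°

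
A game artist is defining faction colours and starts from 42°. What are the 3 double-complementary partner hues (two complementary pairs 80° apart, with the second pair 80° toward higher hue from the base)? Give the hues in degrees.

A rectangular tetradic uses two complementary pairs 80° apart: offsets 0°, 80°, 180°, 260°.
42 + 80 = 122°
42 + 180 = 222°
42 + 260 = 302°

122°, 222° and 302°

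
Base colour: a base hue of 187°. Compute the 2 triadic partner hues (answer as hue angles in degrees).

187 + 120 = 307°
187 + 240 = 427 → 427 − 360 = 67°

307° and 67°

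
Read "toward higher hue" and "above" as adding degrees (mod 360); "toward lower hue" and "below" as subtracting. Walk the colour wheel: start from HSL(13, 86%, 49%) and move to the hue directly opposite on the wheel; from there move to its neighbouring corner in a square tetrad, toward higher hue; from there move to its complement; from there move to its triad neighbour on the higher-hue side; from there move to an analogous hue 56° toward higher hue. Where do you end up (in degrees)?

+180° (complement): 13 + 180 = 193°
+90° (square ↑): 193 + 90 = 283°
+180° (complement): 283 + 180 = 463 → 463 − 360 = 103°
+120° (triadic ↑): 103 + 120 = 223°
+56° (analog 56° ↑): 223 + 56 = 279°

279°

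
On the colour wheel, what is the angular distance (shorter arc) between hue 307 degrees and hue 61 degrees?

114°

|307 − 61| = 246.
The shorter arc is 360 − 246 = 114°.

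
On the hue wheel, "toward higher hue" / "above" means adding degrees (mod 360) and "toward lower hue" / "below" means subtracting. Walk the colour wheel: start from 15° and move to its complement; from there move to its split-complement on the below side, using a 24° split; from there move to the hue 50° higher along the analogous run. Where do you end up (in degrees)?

41°

complement +180°: 15 + 180 = 195°
split-comp 24° ↓ +156°: 195 + 156 = 351°
analog 50° ↑ +50°: 351 + 50 = 401 → 401 − 360 = 41°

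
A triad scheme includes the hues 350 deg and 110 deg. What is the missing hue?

A triad places three hues 120° apart.
The full set through 110° is {110°, 230°, 350°}.
Given {110°, 350°}, the missing hue is 230°.

230°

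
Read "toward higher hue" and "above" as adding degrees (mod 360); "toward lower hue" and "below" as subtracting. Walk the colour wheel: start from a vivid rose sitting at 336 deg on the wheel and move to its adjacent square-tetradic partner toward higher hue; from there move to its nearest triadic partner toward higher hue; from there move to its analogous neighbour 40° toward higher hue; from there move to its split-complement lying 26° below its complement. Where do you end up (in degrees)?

336 + 90 = 426 → 426 − 360 = 66°   (square ↑)
66 + 120 = 186°   (triadic ↑)
186 + 40 = 226°   (analog 40° ↑)
226 + 154 = 380 → 380 − 360 = 20°   (split-comp 26° ↓)

20°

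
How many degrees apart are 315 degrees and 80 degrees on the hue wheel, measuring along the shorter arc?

|315 − 80| = 235.
The shorter arc is 360 − 235 = 125°.

125°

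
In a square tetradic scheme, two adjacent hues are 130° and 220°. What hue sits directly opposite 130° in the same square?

310°

A square tetradic scheme places four hues 90° apart; opposite corners are 180° apart.
130 + 180 = 310°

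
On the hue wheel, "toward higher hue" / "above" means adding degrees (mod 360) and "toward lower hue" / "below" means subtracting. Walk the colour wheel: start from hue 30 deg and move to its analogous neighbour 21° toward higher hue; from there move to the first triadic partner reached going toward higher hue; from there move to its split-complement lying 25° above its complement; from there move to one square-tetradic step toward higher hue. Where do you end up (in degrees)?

30 + 21 = 51°   (analog 21° ↑)
51 + 120 = 171°   (triadic ↑)
171 + 205 = 376 → 376 − 360 = 16°   (split-comp 25° ↑)
16 + 90 = 106°   (square ↑)

106°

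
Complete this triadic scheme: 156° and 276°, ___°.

36°

A triad places three hues 120° apart.
The full set through 156° is {36°, 156°, 276°}.
Given {156°, 276°}, the missing hue is 36°.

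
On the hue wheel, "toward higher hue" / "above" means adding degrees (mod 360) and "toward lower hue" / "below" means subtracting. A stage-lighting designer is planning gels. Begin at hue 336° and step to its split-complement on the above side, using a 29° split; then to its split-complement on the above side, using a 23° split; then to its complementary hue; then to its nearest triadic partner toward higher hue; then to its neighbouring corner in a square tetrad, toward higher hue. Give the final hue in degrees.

+209° (split-comp 29° ↑): 336 + 209 = 545 → 545 − 360 = 185°
+203° (split-comp 23° ↑): 185 + 203 = 388 → 388 − 360 = 28°
+180° (complement): 28 + 180 = 208°
+120° (triadic ↑): 208 + 120 = 328°
+90° (square ↑): 328 + 90 = 418 → 418 − 360 = 58°

58°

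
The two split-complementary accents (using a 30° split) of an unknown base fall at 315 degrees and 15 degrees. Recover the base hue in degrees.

The accents sit 30° either side of the complement, so the complement is their short-arc midpoint on the wheel.
Short-arc midpoint of 315° and 15°: 345°.
Base is 180° from the complement: 345 − 180 = 165°

165°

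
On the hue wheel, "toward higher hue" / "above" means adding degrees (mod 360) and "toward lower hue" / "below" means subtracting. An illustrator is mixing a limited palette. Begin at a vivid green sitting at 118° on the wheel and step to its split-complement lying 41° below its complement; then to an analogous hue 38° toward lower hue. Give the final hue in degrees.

219°

+139° (split-comp 41° ↓): 118 + 139 = 257°
−38° (analog 38° ↓): 257 − 38 = 219°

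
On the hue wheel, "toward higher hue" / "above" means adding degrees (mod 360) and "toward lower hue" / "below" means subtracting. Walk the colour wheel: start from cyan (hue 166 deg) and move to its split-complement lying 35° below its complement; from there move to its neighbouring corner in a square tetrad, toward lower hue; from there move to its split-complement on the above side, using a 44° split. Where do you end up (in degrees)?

85°

split-comp 35° ↓ +145°: 166 + 145 = 311°
square ↓ −90°: 311 − 90 = 221°
split-comp 44° ↑ +224°: 221 + 224 = 445 → 445 − 360 = 85°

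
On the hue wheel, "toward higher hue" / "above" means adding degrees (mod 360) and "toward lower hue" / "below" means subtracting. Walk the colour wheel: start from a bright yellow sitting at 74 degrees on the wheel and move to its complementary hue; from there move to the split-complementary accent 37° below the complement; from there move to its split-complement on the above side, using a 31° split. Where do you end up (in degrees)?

248°

74 + 180 = 254°   (complement)
254 + 143 = 397 → 397 − 360 = 37°   (split-comp 37° ↓)
37 + 211 = 248°   (split-comp 31° ↑)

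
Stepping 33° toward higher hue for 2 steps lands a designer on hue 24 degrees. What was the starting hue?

318°

2 steps of 33° (toward higher hue) give a net shift of +66°.
Start = end − shift: 24 − 66 = -42 → -42 + 360 = 318°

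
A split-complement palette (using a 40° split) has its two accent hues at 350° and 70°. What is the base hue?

210°

The accents sit 40° either side of the complement, so the complement is their short-arc midpoint on the wheel.
Short-arc midpoint of 350° and 70°: 30°.
Base is 180° from the complement: 30 − 180 = -150 → -150 + 360 = 210°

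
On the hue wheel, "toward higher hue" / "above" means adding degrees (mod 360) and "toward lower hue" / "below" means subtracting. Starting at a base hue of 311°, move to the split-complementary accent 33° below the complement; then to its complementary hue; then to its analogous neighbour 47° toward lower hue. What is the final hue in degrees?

231°

+147° (split-comp 33° ↓): 311 + 147 = 458 → 458 − 360 = 98°
+180° (complement): 98 + 180 = 278°
−47° (analog 47° ↓): 278 − 47 = 231°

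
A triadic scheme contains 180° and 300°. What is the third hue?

A triad spaces three hues 120° apart.
The full set is {60°, 180°, 300°}.

60°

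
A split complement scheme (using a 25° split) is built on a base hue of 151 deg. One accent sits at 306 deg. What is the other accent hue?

Split-complementary hues sit 25° either side of the complement.
Complement of the base 151°: 151 + 180 = 331°
The given accent 306° is 25° one side of 331°; the other accent sits 25° the other side: 331 + 25 = 356°

356°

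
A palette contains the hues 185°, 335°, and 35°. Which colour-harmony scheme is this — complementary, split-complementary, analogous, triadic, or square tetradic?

split-complementary

Sort the hues: 35°, 185°, 335°.
Successive gaps around the wheel: 150°, 150°, 60°.
Two 150° gaps and one 60° gap — a base hue opposite a pair of accents 30° either side of its complement — is the split-complementary pattern.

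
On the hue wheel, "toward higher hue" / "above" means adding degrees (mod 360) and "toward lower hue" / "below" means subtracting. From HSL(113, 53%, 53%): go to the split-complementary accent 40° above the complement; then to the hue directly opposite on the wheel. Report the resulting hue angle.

153°

113 + 220 = 333°   (split-comp 40° ↑)
333 + 180 = 513 → 513 − 360 = 153°   (complement)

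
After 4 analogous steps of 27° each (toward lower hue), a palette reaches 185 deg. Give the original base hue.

293°

4 steps of 27° (toward lower hue) give a net shift of −108°.
Start = end − shift: 185 + 108 = 293°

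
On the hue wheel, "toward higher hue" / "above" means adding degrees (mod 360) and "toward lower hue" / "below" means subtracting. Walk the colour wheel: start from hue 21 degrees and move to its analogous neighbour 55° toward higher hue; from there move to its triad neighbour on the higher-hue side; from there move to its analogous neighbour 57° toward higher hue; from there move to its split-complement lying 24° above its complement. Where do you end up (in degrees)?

97°

+55° (analog 55° ↑): 21 + 55 = 76°
+120° (triadic ↑): 76 + 120 = 196°
+57° (analog 57° ↑): 196 + 57 = 253°
+204° (split-comp 24° ↑): 253 + 204 = 457 → 457 − 360 = 97°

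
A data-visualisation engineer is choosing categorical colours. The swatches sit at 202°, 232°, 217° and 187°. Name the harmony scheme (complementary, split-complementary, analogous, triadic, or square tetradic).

analogous

Sort the hues: 187°, 202°, 217°, 232°.
Successive gaps around the wheel: 15°, 15°, 15°, 315°.
A run of hues at equal small steps (15°) with one large closing gap is an analogous group.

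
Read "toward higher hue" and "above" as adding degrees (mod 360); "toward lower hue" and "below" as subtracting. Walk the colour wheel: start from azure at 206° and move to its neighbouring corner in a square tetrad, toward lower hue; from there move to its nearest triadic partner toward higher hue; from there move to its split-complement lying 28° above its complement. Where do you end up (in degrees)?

84°

206 − 90 = 116°   (square ↓)
116 + 120 = 236°   (triadic ↑)
236 + 208 = 444 → 444 − 360 = 84°   (split-comp 28° ↑)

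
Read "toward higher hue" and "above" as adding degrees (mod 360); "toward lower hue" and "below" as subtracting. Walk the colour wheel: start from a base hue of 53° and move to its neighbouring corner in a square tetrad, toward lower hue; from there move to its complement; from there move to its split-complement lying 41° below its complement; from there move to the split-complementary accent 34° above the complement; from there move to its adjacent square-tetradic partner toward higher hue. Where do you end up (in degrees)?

−90° (square ↓): 53 − 90 = -37 → -37 + 360 = 323°
+180° (complement): 323 + 180 = 503 → 503 − 360 = 143°
+139° (split-comp 41° ↓): 143 + 139 = 282°
+214° (split-comp 34° ↑): 282 + 214 = 496 → 496 − 360 = 136°
+90° (square ↑): 136 + 90 = 226°

226°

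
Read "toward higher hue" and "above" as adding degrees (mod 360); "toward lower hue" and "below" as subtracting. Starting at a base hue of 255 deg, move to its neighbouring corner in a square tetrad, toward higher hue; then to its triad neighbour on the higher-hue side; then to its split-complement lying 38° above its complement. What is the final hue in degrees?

323°

+90° (square ↑): 255 + 90 = 345°
+120° (triadic ↑): 345 + 120 = 465 → 465 − 360 = 105°
+218° (split-comp 38° ↑): 105 + 218 = 323°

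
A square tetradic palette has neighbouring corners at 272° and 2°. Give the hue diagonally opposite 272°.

A square tetradic scheme places four hues 90° apart; opposite corners are 180° apart.
272 + 180 = 452 → 452 − 360 = 92°

92°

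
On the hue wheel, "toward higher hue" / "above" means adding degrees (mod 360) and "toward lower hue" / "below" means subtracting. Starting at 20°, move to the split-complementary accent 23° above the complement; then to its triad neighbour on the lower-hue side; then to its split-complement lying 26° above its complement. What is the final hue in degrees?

+203° (split-comp 23° ↑): 20 + 203 = 223°
−120° (triadic ↓): 223 − 120 = 103°
+206° (split-comp 26° ↑): 103 + 206 = 309°

309°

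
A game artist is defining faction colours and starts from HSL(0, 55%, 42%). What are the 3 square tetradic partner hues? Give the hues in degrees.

90°, 180°, 270°

A square tetradic scheme places four hues every 90°.
0 + 90 = 90°
0 + 180 = 180°
0 + 270 = 270°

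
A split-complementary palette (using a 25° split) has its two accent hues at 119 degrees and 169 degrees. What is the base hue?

The accents sit 25° either side of the complement, so the complement is their short-arc midpoint on the wheel.
Short-arc midpoint of 119° and 169°: 144°.
Base is 180° from the complement: 144 − 180 = -36 → -36 + 360 = 324°

324°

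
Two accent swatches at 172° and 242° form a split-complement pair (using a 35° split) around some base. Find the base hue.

The accents sit 35° either side of the complement, so the complement is their short-arc midpoint on the wheel.
Short-arc midpoint of 172° and 242°: 207°.
Base is 180° from the complement: 207 − 180 = 27°

27°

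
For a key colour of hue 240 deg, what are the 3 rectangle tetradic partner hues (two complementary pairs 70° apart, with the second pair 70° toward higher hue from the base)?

310°, 60°, and 130°

240 + 70 = 310°
240 + 180 = 420 → 420 − 360 = 60°
240 + 250 = 490 → 490 − 360 = 130°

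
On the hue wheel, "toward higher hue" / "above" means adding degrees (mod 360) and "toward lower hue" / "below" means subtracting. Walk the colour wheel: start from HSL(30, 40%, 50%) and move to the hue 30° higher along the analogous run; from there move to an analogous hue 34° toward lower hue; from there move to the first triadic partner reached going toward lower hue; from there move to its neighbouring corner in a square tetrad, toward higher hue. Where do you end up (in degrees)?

356°

analog 30° ↑ +30°: 30 + 30 = 60°
analog 34° ↓ −34°: 60 − 34 = 26°
triadic ↓ −120°: 26 − 120 = -94 → -94 + 360 = 266°
square ↑ +90°: 266 + 90 = 356°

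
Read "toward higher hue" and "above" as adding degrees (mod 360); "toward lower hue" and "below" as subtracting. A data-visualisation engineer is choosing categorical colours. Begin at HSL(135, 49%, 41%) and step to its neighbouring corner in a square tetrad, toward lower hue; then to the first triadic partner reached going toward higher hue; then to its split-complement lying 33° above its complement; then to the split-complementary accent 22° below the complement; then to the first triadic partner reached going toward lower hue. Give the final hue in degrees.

square ↓ −90°: 135 − 90 = 45°
triadic ↑ +120°: 45 + 120 = 165°
split-comp 33° ↑ +213°: 165 + 213 = 378 → 378 − 360 = 18°
split-comp 22° ↓ +158°: 18 + 158 = 176°
triadic ↓ −120°: 176 − 120 = 56°

56°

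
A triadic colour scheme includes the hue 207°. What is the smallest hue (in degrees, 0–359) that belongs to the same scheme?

87°

A triad places three hues 120° apart.
The full set through 207° is {87°, 207°, 327°}.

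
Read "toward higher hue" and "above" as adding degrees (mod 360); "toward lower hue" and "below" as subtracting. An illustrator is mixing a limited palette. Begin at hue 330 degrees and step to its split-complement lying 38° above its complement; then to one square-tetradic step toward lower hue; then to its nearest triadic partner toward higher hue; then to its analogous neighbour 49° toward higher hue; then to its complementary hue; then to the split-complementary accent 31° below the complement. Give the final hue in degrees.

+218° (split-comp 38° ↑): 330 + 218 = 548 → 548 − 360 = 188°
−90° (square ↓): 188 − 90 = 98°
+120° (triadic ↑): 98 + 120 = 218°
+49° (analog 49° ↑): 218 + 49 = 267°
+180° (complement): 267 + 180 = 447 → 447 − 360 = 87°
+149° (split-comp 31° ↓): 87 + 149 = 236°

236°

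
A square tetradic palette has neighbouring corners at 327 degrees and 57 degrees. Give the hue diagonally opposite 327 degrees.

147°

A square tetradic scheme places four hues 90° apart; opposite corners are 180° apart.
327 + 180 = 507 → 507 − 360 = 147°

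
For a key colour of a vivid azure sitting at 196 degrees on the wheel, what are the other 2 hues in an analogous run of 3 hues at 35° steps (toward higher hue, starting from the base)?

231° and 266°

Analogous hues sit every 35° along the wheel.
196 + 35 = 231°
196 + 70 = 266°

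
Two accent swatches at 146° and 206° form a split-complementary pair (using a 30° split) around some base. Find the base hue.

356°

The accents sit 30° either side of the complement, so the complement is their short-arc midpoint on the wheel.
Short-arc midpoint of 146° and 206°: 176°.
Base is 180° from the complement: 176 − 180 = -4 → -4 + 360 = 356°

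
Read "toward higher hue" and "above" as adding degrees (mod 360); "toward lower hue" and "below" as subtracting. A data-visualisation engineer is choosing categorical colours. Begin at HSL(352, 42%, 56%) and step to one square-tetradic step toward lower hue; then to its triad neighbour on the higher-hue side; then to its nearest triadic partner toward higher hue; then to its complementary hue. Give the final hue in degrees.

352 − 90 = 262°   (square ↓)
262 + 120 = 382 → 382 − 360 = 22°   (triadic ↑)
22 + 120 = 142°   (triadic ↑)
142 + 180 = 322°   (complement)

322°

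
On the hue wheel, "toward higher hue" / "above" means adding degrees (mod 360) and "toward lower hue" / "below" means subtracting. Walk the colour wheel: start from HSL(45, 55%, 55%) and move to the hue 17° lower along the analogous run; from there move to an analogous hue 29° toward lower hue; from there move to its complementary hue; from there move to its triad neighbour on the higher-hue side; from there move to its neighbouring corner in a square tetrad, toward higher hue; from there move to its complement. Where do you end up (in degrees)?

209°

−17° (analog 17° ↓): 45 − 17 = 28°
−29° (analog 29° ↓): 28 − 29 = -1 → -1 + 360 = 359°
+180° (complement): 359 + 180 = 539 → 539 − 360 = 179°
+120° (triadic ↑): 179 + 120 = 299°
+90° (square ↑): 299 + 90 = 389 → 389 − 360 = 29°
+180° (complement): 29 + 180 = 209°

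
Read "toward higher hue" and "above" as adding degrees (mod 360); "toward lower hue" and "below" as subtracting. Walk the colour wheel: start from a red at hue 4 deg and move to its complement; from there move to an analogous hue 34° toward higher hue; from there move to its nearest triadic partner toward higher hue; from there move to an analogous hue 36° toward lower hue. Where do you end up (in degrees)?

complement +180°: 4 + 180 = 184°
analog 34° ↑ +34°: 184 + 34 = 218°
triadic ↑ +120°: 218 + 120 = 338°
analog 36° ↓ −36°: 338 − 36 = 302°

302°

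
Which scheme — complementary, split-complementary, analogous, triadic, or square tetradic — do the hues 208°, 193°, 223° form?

Sort the hues: 193°, 208°, 223°.
Successive gaps around the wheel: 15°, 15°, 330°.
A run of hues at equal small steps (15°) with one large closing gap is an analogous group.

analogous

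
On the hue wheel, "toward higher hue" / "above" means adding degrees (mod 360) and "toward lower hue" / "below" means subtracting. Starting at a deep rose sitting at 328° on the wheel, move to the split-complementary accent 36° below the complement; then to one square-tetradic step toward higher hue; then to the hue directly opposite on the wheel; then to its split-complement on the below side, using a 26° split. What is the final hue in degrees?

+144° (split-comp 36° ↓): 328 + 144 = 472 → 472 − 360 = 112°
+90° (square ↑): 112 + 90 = 202°
+180° (complement): 202 + 180 = 382 → 382 − 360 = 22°
+154° (split-comp 26° ↓): 22 + 154 = 176°

176°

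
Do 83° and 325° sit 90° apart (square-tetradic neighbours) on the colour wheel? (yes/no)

no

Angular distance: |83 − 325| = 242; shorter arc = 360 − 242 = 118°.
90° apart (square-tetradic neighbours) requires 90°.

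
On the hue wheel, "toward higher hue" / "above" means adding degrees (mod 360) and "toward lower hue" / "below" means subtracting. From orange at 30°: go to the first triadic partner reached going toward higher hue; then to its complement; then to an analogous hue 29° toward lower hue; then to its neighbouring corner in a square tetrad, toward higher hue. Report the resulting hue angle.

31°

triadic ↑ +120°: 30 + 120 = 150°
complement +180°: 150 + 180 = 330°
analog 29° ↓ −29°: 330 − 29 = 301°
square ↑ +90°: 301 + 90 = 391 → 391 − 360 = 31°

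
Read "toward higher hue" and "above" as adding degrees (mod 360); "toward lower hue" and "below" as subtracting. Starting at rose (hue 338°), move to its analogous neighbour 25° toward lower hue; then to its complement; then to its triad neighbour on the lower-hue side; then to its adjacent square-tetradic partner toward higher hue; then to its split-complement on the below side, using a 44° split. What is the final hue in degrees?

analog 25° ↓ −25°: 338 − 25 = 313°
complement +180°: 313 + 180 = 493 → 493 − 360 = 133°
triadic ↓ −120°: 133 − 120 = 13°
square ↑ +90°: 13 + 90 = 103°
split-comp 44° ↓ +136°: 103 + 136 = 239°

239°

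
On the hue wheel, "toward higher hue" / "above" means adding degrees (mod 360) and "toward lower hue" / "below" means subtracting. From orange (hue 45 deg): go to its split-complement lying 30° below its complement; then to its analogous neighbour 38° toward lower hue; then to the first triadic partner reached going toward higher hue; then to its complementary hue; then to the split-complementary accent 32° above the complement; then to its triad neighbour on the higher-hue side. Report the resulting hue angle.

69°

+150° (split-comp 30° ↓): 45 + 150 = 195°
−38° (analog 38° ↓): 195 − 38 = 157°
+120° (triadic ↑): 157 + 120 = 277°
+180° (complement): 277 + 180 = 457 → 457 − 360 = 97°
+212° (split-comp 32° ↑): 97 + 212 = 309°
+120° (triadic ↑): 309 + 120 = 429 → 429 − 360 = 69°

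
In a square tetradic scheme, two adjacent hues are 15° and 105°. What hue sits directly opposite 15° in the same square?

A square tetradic scheme places four hues 90° apart; opposite corners are 180° apart.
15 + 180 = 195°

195°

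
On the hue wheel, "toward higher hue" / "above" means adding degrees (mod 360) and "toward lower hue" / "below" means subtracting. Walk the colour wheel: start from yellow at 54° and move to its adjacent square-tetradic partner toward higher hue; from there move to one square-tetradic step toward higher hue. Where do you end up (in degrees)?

234°

+90° (square ↑): 54 + 90 = 144°
+90° (square ↑): 144 + 90 = 234°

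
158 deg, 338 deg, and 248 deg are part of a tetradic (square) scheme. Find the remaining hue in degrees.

A square tetradic scheme places four hues every 90°.
The full set through 158° is {68°, 158°, 248°, 338°}.
Given {158°, 248°, 338°}, the missing hue is 68°.

68°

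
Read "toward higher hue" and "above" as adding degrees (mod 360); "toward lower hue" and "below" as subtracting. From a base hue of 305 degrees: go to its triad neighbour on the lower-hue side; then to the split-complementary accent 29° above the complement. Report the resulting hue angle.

34°

triadic ↓ −120°: 305 − 120 = 185°
split-comp 29° ↑ +209°: 185 + 209 = 394 → 394 − 360 = 34°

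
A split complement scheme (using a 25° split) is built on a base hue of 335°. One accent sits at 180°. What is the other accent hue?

Split-complementary hues sit 25° either side of the complement.
Complement of the base 335°: 335 + 180 = 515 → 515 − 360 = 155°
The given accent 180° is 25° one side of 155°; the other accent sits 25° the other side: 155 − 25 = 130°

130°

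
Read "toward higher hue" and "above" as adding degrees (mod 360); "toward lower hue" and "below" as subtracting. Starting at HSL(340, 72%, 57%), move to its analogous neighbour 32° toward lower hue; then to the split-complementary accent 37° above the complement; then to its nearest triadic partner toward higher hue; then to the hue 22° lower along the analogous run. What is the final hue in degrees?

−32° (analog 32° ↓): 340 − 32 = 308°
+217° (split-comp 37° ↑): 308 + 217 = 525 → 525 − 360 = 165°
+120° (triadic ↑): 165 + 120 = 285°
−22° (analog 22° ↓): 285 − 22 = 263°

263°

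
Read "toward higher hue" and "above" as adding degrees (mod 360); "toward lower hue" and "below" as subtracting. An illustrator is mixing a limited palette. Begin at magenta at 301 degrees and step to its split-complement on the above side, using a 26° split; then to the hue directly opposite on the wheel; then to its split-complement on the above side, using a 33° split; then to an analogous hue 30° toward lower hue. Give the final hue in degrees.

split-comp 26° ↑ +206°: 301 + 206 = 507 → 507 − 360 = 147°
complement +180°: 147 + 180 = 327°
split-comp 33° ↑ +213°: 327 + 213 = 540 → 540 − 360 = 180°
analog 30° ↓ −30°: 180 − 30 = 150°

150°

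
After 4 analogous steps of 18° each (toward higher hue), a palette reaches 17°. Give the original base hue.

4 steps of 18° (toward higher hue) give a net shift of +72°.
Start = end − shift: 17 − 72 = -55 → -55 + 360 = 305°

305°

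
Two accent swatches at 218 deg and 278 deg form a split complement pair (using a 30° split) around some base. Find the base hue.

68°

The accents sit 30° either side of the complement, so the complement is their short-arc midpoint on the wheel.
Short-arc midpoint of 218° and 278°: 248°.
Base is 180° from the complement: 248 − 180 = 68°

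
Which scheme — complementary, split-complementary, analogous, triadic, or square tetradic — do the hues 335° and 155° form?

Sort the hues: 155°, 335°.
Successive gaps around the wheel: 180°, 180°.
Two hues 180° apart are complementary.

complementary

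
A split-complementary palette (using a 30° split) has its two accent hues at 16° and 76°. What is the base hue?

The accents sit 30° either side of the complement, so the complement is their short-arc midpoint on the wheel.
Short-arc midpoint of 16° and 76°: 46°.
Base is 180° from the complement: 46 − 180 = -134 → -134 + 360 = 226°

226°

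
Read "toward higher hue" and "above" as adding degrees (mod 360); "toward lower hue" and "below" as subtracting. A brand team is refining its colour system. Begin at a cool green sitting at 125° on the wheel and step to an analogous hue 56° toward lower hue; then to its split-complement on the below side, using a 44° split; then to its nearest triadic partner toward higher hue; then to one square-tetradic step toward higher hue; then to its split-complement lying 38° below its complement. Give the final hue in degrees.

125 − 56 = 69°   (analog 56° ↓)
69 + 136 = 205°   (split-comp 44° ↓)
205 + 120 = 325°   (triadic ↑)
325 + 90 = 415 → 415 − 360 = 55°   (square ↑)
55 + 142 = 197°   (split-comp 38° ↓)

197°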